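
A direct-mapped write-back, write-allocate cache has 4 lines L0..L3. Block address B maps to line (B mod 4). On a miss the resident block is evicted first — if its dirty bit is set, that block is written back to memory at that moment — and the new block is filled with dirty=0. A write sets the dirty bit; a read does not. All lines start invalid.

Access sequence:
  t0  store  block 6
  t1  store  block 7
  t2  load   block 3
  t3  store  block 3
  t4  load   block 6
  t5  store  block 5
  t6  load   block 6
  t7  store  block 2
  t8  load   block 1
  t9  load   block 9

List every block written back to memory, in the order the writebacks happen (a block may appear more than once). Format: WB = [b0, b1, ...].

WB = [7, 6, 5]

0: W B6 → L2 miss [D]
1: W B7 → L3 miss [D]
2: R B3 → L3 miss wb→B7 [-]
3: W B3 → L3 hit [D]
4: R B6 → L2 hit [D]
5: W B5 → L1 miss [D]
6: R B6 → L2 hit [D]
7: W B2 → L2 miss wb→B6 [D]
8: R B1 → L1 miss wb→B5 [-]
9: R B9 → L1 miss [-]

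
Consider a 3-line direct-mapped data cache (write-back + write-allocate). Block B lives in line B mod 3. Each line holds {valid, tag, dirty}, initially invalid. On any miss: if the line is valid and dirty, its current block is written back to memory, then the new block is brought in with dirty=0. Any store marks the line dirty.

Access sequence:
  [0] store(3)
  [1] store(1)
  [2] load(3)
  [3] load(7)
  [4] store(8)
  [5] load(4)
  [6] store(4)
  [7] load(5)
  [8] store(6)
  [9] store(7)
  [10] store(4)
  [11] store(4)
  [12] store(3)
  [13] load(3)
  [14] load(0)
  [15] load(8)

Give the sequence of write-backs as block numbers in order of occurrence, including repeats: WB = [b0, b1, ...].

WB = [1, 8, 3, 4, 7, 6, 3]

0: W B3 -> L0 miss  d=D]
1: W B1 -> L1 miss  d=D]
2: R B3 -> L0 hit  d=D]
3: R B7 -> L1 miss wb->B1  d=-]
4: W B8 -> L2 miss  d=D]
5: R B4 -> L1 miss  d=-]
6: W B4 -> L1 hit  d=D]
7: R B5 -> L2 miss wb->B8  d=-]
8: W B6 -> L0 miss wb->B3  d=D]
9: W B7 -> L1 miss wb->B4  d=D]
10: W B4 -> L1 miss wb->B7  d=D]
11: W B4 -> L1 hit  d=D]
12: W B3 -> L0 miss wb->B6  d=D]
13: R B3 -> L0 hit  d=D]
14: R B0 -> L0 miss wb->B3  d=-]
15: R B8 -> L2 miss  d=-]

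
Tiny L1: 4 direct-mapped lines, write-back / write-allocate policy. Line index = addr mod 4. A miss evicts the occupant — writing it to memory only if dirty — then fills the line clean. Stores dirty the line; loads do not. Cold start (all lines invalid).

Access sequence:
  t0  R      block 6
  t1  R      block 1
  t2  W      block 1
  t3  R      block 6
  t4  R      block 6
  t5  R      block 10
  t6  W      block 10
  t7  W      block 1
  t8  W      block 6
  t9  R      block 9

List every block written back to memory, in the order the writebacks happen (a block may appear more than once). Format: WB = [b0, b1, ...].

0: R B6 → L2 miss [-]
1: R B1 → L1 miss [-]
2: W B1 → L1 hit [D]
3: R B6 → L2 hit [-]
4: R B6 → L2 hit [-]
5: R B10 → L2 miss [-]
6: W B10 → L2 hit [D]
7: W B1 → L1 hit [D]
8: W B6 → L2 miss wb→B10 [D]
9: R B9 → L1 miss wb→B1 [-]

WB = [10, 1]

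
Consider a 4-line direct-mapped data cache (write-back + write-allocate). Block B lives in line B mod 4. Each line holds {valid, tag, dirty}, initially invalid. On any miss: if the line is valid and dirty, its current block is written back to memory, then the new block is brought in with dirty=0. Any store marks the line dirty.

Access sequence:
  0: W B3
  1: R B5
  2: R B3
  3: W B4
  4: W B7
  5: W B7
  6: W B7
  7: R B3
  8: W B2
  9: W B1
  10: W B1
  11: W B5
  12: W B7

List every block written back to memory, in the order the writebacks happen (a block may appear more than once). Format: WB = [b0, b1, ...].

  0 | W B3 → L3 miss [D]
  1 | R B5 → L1 miss [-]
  2 | R B3 → L3 hit [D]
  3 | W B4 → L0 miss [D]
  4 | W B7 → L3 miss wb→B3 [D]
  5 | W B7 → L3 hit [D]
  6 | W B7 → L3 hit [D]
  7 | R B3 → L3 miss wb→B7 [-]
  8 | W B2 → L2 miss [D]
  9 | W B1 → L1 miss [D]
  10 | W B1 → L1 hit [D]
  11 | W B5 → L1 miss wb→B1 [D]
  12 | W B7 → L3 miss [D]

WB = [3, 7, 1]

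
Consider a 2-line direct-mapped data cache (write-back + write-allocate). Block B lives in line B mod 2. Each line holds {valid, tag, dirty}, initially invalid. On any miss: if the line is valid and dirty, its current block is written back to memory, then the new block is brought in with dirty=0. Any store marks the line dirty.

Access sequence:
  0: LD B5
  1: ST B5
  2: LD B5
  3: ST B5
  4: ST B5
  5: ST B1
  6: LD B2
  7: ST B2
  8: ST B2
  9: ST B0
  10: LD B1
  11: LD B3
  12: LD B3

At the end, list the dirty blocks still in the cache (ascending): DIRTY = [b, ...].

DIRTY = [0]

0: R B5 -> L1 miss  d=-]
1: W B5 -> L1 hit  d=D]
2: R B5 -> L1 hit  d=D]
3: W B5 -> L1 hit  d=D]
4: W B5 -> L1 hit  d=D]
5: W B1 -> L1 miss wb->B5  d=D]
6: R B2 -> L0 miss  d=-]
7: W B2 -> L0 hit  d=D]
8: W B2 -> L0 hit  d=D]
9: W B0 -> L0 miss wb->B2  d=D]
10: R B1 -> L1 hit  d=D]
11: R B3 -> L1 miss wb->B1  d=-]
12: R B3 -> L1 hit  d=-]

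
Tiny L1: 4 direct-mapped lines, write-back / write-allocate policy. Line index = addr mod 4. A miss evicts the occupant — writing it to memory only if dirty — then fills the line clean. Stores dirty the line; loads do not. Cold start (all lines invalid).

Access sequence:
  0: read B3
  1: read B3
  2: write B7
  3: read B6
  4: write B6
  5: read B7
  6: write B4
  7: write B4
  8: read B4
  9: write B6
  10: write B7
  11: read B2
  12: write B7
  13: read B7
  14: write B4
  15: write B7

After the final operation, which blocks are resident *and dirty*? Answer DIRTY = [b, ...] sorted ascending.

DIRTY = [4, 7]

0: R B3 → L3 miss [-]
1: R B3 → L3 hit [-]
2: W B7 → L3 miss [D]
3: R B6 → L2 miss [-]
4: W B6 → L2 hit [D]
5: R B7 → L3 hit [D]
6: W B4 → L0 miss [D]
7: W B4 → L0 hit [D]
8: R B4 → L0 hit [D]
9: W B6 → L2 hit [D]
10: W B7 → L3 hit [D]
11: R B2 → L2 miss wb→B6 [-]
12: W B7 → L3 hit [D]
13: R B7 → L3 hit [D]
14: W B4 → L0 hit [D]
15: W B7 → L3 hit [D]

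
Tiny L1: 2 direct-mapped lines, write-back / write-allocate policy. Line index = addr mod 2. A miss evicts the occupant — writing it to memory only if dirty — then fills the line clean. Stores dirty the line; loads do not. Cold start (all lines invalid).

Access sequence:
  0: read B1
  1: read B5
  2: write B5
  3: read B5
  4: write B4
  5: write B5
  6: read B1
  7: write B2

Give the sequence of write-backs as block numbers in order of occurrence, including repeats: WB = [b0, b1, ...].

WB = [5, 4]

0: R B1 → L1 miss [-]
1: R B5 → L1 miss [-]
2: W B5 → L1 hit [D]
3: R B5 → L1 hit [D]
4: W B4 → L0 miss [D]
5: W B5 → L1 hit [D]
6: R B1 → L1 miss wb→B5 [-]
7: W B2 → L0 miss wb→B4 [D]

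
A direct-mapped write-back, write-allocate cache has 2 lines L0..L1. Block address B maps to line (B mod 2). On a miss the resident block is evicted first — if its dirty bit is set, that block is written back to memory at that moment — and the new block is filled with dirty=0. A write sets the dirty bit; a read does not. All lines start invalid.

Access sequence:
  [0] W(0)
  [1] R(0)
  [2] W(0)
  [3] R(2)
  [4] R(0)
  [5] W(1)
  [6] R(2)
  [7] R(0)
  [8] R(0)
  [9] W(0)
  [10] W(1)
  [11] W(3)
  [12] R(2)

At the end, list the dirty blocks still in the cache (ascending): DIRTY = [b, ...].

DIRTY = [3]

0: W B0 -> L0 miss  d=D]
1: R B0 -> L0 hit  d=D]
2: W B0 -> L0 hit  d=D]
3: R B2 -> L0 miss wb->B0  d=-]
4: R B0 -> L0 miss  d=-]
5: W B1 -> L1 miss  d=D]
6: R B2 -> L0 miss  d=-]
7: R B0 -> L0 miss  d=-]
8: R B0 -> L0 hit  d=-]
9: W B0 -> L0 hit  d=D]
10: W B1 -> L1 hit  d=D]
11: W B3 -> L1 miss wb->B1  d=D]
12: R B2 -> L0 miss wb->B0  d=-]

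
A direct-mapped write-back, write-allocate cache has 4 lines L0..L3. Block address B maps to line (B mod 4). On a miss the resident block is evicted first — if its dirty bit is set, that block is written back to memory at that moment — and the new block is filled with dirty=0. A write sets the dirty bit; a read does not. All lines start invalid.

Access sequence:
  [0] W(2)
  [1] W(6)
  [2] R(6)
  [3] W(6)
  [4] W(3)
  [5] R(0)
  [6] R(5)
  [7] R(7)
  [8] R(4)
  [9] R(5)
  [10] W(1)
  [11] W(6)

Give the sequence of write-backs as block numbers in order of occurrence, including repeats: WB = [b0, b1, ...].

WB = [2, 3]

0: W B2 -> L2 miss  d=D]
1: W B6 -> L2 miss wb->B2  d=D]
2: R B6 -> L2 hit  d=D]
3: W B6 -> L2 hit  d=D]
4: W B3 -> L3 miss  d=D]
5: R B0 -> L0 miss  d=-]
6: R B5 -> L1 miss  d=-]
7: R B7 -> L3 miss wb->B3  d=-]
8: R B4 -> L0 miss  d=-]
9: R B5 -> L1 hit  d=-]
10: W B1 -> L1 miss  d=D]
11: W B6 -> L2 hit  d=D]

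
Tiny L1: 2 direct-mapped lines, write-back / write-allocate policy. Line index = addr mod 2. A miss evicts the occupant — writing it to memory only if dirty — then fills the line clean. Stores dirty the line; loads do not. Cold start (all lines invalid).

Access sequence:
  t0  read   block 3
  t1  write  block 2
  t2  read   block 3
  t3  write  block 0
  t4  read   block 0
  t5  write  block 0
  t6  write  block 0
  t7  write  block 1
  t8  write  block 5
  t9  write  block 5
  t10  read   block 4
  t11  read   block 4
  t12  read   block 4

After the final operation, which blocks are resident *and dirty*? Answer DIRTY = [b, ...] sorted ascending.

DIRTY = [5]

  0 | R B3 → L1 miss [-]
  1 | W B2 → L0 miss [D]
  2 | R B3 → L1 hit [-]
  3 | W B0 → L0 miss wb→B2 [D]
  4 | R B0 → L0 hit [D]
  5 | W B0 → L0 hit [D]
  6 | W B0 → L0 hit [D]
  7 | W B1 → L1 miss [D]
  8 | W B5 → L1 miss wb→B1 [D]
  9 | W B5 → L1 hit [D]
  10 | R B4 → L0 miss wb→B0 [-]
  11 | R B4 → L0 hit [-]
  12 | R B4 → L0 hit [-]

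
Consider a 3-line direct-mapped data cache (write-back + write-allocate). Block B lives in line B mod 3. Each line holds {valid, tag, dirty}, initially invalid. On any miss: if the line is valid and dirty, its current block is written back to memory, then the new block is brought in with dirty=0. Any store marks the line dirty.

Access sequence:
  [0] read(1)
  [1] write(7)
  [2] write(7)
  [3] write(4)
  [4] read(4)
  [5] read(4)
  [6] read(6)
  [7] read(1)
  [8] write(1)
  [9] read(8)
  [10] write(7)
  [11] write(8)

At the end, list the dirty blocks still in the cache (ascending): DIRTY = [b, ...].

0: R B1 → L1 miss [-]
1: W B7 → L1 miss [D]
2: W B7 → L1 hit [D]
3: W B4 → L1 miss wb→B7 [D]
4: R B4 → L1 hit [D]
5: R B4 → L1 hit [D]
6: R B6 → L0 miss [-]
7: R B1 → L1 miss wb→B4 [-]
8: W B1 → L1 hit [D]
9: R B8 → L2 miss [-]
10: W B7 → L1 miss wb→B1 [D]
11: W B8 → L2 hit [D]

DIRTY = [7, 8]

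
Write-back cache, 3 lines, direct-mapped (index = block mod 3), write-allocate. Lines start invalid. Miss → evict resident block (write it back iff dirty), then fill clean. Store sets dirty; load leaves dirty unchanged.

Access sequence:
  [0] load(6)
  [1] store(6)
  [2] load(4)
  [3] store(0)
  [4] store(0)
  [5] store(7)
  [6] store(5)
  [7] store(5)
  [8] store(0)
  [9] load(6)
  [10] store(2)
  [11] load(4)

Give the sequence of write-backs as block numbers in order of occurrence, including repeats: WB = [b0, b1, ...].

WB = [6, 0, 5, 7]

0: R B6 → L0 miss [-]
1: W B6 → L0 hit [D]
2: R B4 → L1 miss [-]
3: W B0 → L0 miss wb→B6 [D]
4: W B0 → L0 hit [D]
5: W B7 → L1 miss [D]
6: W B5 → L2 miss [D]
7: W B5 → L2 hit [D]
8: W B0 → L0 hit [D]
9: R B6 → L0 miss wb→B0 [-]
10: W B2 → L2 miss wb→B5 [D]
11: R B4 → L1 miss wb→B7 [-]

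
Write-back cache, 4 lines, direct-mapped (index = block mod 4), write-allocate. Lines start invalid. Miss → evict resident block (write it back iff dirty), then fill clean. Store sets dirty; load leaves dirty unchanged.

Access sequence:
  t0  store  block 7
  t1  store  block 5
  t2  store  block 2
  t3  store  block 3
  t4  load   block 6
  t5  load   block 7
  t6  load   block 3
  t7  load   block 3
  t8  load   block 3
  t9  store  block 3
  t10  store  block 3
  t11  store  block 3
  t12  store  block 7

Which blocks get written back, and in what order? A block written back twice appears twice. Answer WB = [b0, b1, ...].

WB = [7, 2, 3, 3]

0: W B7 -> L3 miss  d=D]
1: W B5 -> L1 miss  d=D]
2: W B2 -> L2 miss  d=D]
3: W B3 -> L3 miss wb->B7  d=D]
4: R B6 -> L2 miss wb->B2  d=-]
5: R B7 -> L3 miss wb->B3  d=-]
6: R B3 -> L3 miss  d=-]
7: R B3 -> L3 hit  d=-]
8: R B3 -> L3 hit  d=-]
9: W B3 -> L3 hit  d=D]
10: W B3 -> L3 hit  d=D]
11: W B3 -> L3 hit  d=D]
12: W B7 -> L3 miss wb->B3  d=D]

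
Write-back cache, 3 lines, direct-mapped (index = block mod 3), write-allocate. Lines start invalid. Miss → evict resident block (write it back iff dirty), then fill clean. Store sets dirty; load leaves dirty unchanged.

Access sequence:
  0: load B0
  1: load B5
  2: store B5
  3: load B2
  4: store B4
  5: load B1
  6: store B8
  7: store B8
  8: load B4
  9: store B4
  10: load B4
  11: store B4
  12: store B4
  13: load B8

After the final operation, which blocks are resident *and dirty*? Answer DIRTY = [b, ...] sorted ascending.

DIRTY = [4, 8]

0: R B0 → L0 miss [-]
1: R B5 → L2 miss [-]
2: W B5 → L2 hit [D]
3: R B2 → L2 miss wb→B5 [-]
4: W B4 → L1 miss [D]
5: R B1 → L1 miss wb→B4 [-]
6: W B8 → L2 miss [D]
7: W B8 → L2 hit [D]
8: R B4 → L1 miss [-]
9: W B4 → L1 hit [D]
10: R B4 → L1 hit [D]
11: W B4 → L1 hit [D]
12: W B4 → L1 hit [D]
13: R B8 → L2 hit [D]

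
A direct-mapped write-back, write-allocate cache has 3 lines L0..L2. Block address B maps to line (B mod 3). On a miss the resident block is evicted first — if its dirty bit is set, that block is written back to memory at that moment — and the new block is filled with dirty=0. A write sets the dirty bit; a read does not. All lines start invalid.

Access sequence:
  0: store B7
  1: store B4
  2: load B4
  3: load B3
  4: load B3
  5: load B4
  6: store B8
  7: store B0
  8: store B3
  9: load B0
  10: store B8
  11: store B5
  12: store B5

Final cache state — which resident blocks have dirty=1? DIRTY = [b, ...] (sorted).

0: W B7 -> L1 miss  d=D]
1: W B4 -> L1 miss wb->B7  d=D]
2: R B4 -> L1 hit  d=D]
3: R B3 -> L0 miss  d=-]
4: R B3 -> L0 hit  d=-]
5: R B4 -> L1 hit  d=D]
6: W B8 -> L2 miss  d=D]
7: W B0 -> L0 miss  d=D]
8: W B3 -> L0 miss wb->B0  d=D]
9: R B0 -> L0 miss wb->B3  d=-]
10: W B8 -> L2 hit  d=D]
11: W B5 -> L2 miss wb->B8  d=D]
12: W B5 -> L2 hit  d=D]

DIRTY = [4, 5]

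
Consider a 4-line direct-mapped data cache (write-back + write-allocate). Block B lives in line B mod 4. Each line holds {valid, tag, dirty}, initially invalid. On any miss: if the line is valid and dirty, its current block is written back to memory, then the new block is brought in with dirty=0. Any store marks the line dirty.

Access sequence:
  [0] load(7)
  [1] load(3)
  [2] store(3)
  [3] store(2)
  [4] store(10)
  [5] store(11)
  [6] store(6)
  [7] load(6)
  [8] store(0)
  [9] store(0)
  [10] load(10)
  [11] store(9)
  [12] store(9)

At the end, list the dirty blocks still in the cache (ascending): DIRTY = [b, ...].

DIRTY = [0, 9, 11]

  0 | R B7 → L3 miss [-]
  1 | R B3 → L3 miss [-]
  2 | W B3 → L3 hit [D]
  3 | W B2 → L2 miss [D]
  4 | W B10 → L2 miss wb→B2 [D]
  5 | W B11 → L3 miss wb→B3 [D]
  6 | W B6 → L2 miss wb→B10 [D]
  7 | R B6 → L2 hit [D]
  8 | W B0 → L0 miss [D]
  9 | W B0 → L0 hit [D]
  10 | R B10 → L2 miss wb→B6 [-]
  11 | W B9 → L1 miss [D]
  12 | W B9 → L1 hit [D]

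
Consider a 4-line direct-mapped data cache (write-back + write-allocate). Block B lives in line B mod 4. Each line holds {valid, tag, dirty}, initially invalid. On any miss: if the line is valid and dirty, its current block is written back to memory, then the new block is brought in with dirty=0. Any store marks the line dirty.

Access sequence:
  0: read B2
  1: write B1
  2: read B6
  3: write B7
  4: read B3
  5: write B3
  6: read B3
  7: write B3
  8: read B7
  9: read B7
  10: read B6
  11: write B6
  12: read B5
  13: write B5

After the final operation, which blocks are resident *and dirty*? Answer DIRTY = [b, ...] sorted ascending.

DIRTY = [5, 6]

0: R B2 → L2 miss [-]
1: W B1 → L1 miss [D]
2: R B6 → L2 miss [-]
3: W B7 → L3 miss [D]
4: R B3 → L3 miss wb→B7 [-]
5: W B3 → L3 hit [D]
6: R B3 → L3 hit [D]
7: W B3 → L3 hit [D]
8: R B7 → L3 miss wb→B3 [-]
9: R B7 → L3 hit [-]
10: R B6 → L2 hit [-]
11: W B6 → L2 hit [D]
12: R B5 → L1 miss wb→B1 [-]
13: W B5 → L1 hit [D]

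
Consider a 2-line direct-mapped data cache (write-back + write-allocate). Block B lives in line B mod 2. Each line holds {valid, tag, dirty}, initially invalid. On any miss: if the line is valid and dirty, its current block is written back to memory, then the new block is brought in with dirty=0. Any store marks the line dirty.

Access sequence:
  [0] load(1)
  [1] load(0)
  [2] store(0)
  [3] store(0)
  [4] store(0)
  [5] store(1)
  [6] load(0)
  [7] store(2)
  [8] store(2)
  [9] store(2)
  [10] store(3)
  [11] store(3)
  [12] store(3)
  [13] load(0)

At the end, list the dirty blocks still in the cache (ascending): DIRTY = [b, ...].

0: R B1 → L1 miss [-]
1: R B0 → L0 miss [-]
2: W B0 → L0 hit [D]
3: W B0 → L0 hit [D]
4: W B0 → L0 hit [D]
5: W B1 → L1 hit [D]
6: R B0 → L0 hit [D]
7: W B2 → L0 miss wb→B0 [D]
8: W B2 → L0 hit [D]
9: W B2 → L0 hit [D]
10: W B3 → L1 miss wb→B1 [D]
11: W B3 → L1 hit [D]
12: W B3 → L1 hit [D]
13: R B0 → L0 miss wb→B2 [-]

DIRTY = [3]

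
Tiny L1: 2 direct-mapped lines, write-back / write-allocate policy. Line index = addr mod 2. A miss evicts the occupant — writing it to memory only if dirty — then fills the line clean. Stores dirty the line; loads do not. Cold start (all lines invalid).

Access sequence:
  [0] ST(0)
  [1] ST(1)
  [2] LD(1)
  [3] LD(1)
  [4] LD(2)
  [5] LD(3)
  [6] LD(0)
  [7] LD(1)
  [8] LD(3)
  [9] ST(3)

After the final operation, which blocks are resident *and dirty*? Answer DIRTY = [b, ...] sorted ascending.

DIRTY = [3]

  0 | W B0 → L0 miss [D]
  1 | W B1 → L1 miss [D]
  2 | R B1 → L1 hit [D]
  3 | R B1 → L1 hit [D]
  4 | R B2 → L0 miss wb→B0 [-]
  5 | R B3 → L1 miss wb→B1 [-]
  6 | R B0 → L0 miss [-]
  7 | R B1 → L1 miss [-]
  8 | R B3 → L1 miss [-]
  9 | W B3 → L1 hit [D]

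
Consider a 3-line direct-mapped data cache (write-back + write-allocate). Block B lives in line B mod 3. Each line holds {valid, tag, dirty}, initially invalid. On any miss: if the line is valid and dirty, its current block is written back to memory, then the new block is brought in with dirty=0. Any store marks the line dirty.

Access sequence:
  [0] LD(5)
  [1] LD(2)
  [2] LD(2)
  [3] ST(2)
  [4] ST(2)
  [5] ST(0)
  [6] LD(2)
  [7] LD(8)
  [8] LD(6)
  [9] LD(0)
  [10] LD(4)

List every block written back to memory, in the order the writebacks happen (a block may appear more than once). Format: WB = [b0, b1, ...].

WB = [2, 0]

0: R B5 -> L2 miss  d=-]
1: R B2 -> L2 miss  d=-]
2: R B2 -> L2 hit  d=-]
3: W B2 -> L2 hit  d=D]
4: W B2 -> L2 hit  d=D]
5: W B0 -> L0 miss  d=D]
6: R B2 -> L2 hit  d=D]
7: R B8 -> L2 miss wb->B2  d=-]
8: R B6 -> L0 miss wb->B0  d=-]
9: R B0 -> L0 miss  d=-]
10: R B4 -> L1 miss  d=-]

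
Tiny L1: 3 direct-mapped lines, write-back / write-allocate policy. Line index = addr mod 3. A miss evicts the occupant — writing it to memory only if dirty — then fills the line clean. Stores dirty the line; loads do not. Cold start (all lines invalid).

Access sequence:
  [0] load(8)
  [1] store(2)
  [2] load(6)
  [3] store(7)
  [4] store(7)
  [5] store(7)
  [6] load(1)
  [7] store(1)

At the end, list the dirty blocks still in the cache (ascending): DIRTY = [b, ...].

DIRTY = [1, 2]

  0 | R B8 → L2 miss [-]
  1 | W B2 → L2 miss [D]
  2 | R B6 → L0 miss [-]
  3 | W B7 → L1 miss [D]
  4 | W B7 → L1 hit [D]
  5 | W B7 → L1 hit [D]
  6 | R B1 → L1 miss wb→B7 [-]
  7 | W B1 → L1 hit [D]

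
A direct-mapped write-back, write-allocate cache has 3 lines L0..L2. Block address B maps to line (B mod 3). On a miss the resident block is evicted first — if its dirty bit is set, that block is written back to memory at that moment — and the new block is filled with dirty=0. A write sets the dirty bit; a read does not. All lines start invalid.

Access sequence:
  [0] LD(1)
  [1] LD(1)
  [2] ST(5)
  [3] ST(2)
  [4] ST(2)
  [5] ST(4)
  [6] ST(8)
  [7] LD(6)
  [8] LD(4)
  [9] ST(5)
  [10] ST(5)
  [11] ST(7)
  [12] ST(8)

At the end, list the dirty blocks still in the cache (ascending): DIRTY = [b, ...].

  0 | R B1 → L1 miss [-]
  1 | R B1 → L1 hit [-]
  2 | W B5 → L2 miss [D]
  3 | W B2 → L2 miss wb→B5 [D]
  4 | W B2 → L2 hit [D]
  5 | W B4 → L1 miss [D]
  6 | W B8 → L2 miss wb→B2 [D]
  7 | R B6 → L0 miss [-]
  8 | R B4 → L1 hit [D]
  9 | W B5 → L2 miss wb→B8 [D]
  10 | W B5 → L2 hit [D]
  11 | W B7 → L1 miss wb→B4 [D]
  12 | W B8 → L2 miss wb→B5 [D]

DIRTY = [7, 8]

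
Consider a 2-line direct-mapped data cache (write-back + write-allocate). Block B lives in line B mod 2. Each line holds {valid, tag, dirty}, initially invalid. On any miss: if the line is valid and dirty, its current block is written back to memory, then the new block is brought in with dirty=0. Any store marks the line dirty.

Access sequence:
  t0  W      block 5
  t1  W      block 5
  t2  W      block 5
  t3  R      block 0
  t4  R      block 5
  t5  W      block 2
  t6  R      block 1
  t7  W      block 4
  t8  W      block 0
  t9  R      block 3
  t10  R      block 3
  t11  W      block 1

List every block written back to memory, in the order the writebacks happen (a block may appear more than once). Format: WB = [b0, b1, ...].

0: W B5 → L1 miss [D]
1: W B5 → L1 hit [D]
2: W B5 → L1 hit [D]
3: R B0 → L0 miss [-]
4: R B5 → L1 hit [D]
5: W B2 → L0 miss [D]
6: R B1 → L1 miss wb→B5 [-]
7: W B4 → L0 miss wb→B2 [D]
8: W B0 → L0 miss wb→B4 [D]
9: R B3 → L1 miss [-]
10: R B3 → L1 hit [-]
11: W B1 → L1 miss [D]

WB = [5, 2, 4]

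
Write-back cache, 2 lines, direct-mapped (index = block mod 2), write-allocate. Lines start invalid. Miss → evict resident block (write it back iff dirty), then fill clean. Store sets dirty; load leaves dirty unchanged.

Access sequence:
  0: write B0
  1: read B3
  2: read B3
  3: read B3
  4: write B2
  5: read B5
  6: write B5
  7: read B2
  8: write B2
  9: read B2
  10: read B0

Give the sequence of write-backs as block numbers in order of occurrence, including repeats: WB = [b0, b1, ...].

WB = [0, 2]

  0 | W B0 → L0 miss [D]
  1 | R B3 → L1 miss [-]
  2 | R B3 → L1 hit [-]
  3 | R B3 → L1 hit [-]
  4 | W B2 → L0 miss wb→B0 [D]
  5 | R B5 → L1 miss [-]
  6 | W B5 → L1 hit [D]
  7 | R B2 → L0 hit [D]
  8 | W B2 → L0 hit [D]
  9 | R B2 → L0 hit [D]
  10 | R B0 → L0 miss wb→B2 [-]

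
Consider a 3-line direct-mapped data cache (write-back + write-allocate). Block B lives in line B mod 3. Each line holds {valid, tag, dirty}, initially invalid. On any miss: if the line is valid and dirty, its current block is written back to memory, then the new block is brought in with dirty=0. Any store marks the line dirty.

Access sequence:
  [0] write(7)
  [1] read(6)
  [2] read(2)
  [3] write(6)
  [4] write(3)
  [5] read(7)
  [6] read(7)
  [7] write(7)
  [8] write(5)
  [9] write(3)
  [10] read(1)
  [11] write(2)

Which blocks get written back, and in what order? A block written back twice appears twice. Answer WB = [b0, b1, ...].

WB = [6, 7, 5]

0: W B7 → L1 miss [D]
1: R B6 → L0 miss [-]
2: R B2 → L2 miss [-]
3: W B6 → L0 hit [D]
4: W B3 → L0 miss wb→B6 [D]
5: R B7 → L1 hit [D]
6: R B7 → L1 hit [D]
7: W B7 → L1 hit [D]
8: W B5 → L2 miss [D]
9: W B3 → L0 hit [D]
10: R B1 → L1 miss wb→B7 [-]
11: W B2 → L2 miss wb→B5 [D]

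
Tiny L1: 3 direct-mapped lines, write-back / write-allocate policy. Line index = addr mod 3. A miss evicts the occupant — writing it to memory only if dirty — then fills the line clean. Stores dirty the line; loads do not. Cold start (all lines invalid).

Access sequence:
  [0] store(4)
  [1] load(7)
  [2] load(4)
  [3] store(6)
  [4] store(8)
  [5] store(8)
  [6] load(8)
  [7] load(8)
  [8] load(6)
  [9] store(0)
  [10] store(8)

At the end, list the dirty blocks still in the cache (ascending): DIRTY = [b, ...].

0: W B4 → L1 miss [D]
1: R B7 → L1 miss wb→B4 [-]
2: R B4 → L1 miss [-]
3: W B6 → L0 miss [D]
4: W B8 → L2 miss [D]
5: W B8 → L2 hit [D]
6: R B8 → L2 hit [D]
7: R B8 → L2 hit [D]
8: R B6 → L0 hit [D]
9: W B0 → L0 miss wb→B6 [D]
10: W B8 → L2 hit [D]

DIRTY = [0, 8]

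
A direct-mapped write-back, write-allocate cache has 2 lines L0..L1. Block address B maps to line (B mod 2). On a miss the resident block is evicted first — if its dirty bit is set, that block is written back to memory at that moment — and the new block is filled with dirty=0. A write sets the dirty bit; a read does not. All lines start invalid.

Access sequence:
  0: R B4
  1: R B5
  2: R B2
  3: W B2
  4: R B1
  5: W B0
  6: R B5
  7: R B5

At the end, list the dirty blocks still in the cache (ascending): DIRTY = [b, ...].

0: R B4 → L0 miss [-]
1: R B5 → L1 miss [-]
2: R B2 → L0 miss [-]
3: W B2 → L0 hit [D]
4: R B1 → L1 miss [-]
5: W B0 → L0 miss wb→B2 [D]
6: R B5 → L1 miss [-]
7: R B5 → L1 hit [-]

DIRTY = [0]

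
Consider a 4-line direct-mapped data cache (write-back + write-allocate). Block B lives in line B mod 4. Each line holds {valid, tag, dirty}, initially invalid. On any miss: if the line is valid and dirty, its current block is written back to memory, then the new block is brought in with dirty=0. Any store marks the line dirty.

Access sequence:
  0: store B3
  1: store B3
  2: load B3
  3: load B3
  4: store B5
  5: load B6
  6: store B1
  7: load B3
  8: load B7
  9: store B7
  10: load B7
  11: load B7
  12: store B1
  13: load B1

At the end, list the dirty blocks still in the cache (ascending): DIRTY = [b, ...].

0: W B3 → L3 miss [D]
1: W B3 → L3 hit [D]
2: R B3 → L3 hit [D]
3: R B3 → L3 hit [D]
4: W B5 → L1 miss [D]
5: R B6 → L2 miss [-]
6: W B1 → L1 miss wb→B5 [D]
7: R B3 → L3 hit [D]
8: R B7 → L3 miss wb→B3 [-]
9: W B7 → L3 hit [D]
10: R B7 → L3 hit [D]
11: R B7 → L3 hit [D]
12: W B1 → L1 hit [D]
13: R B1 → L1 hit [D]

DIRTY = [1, 7]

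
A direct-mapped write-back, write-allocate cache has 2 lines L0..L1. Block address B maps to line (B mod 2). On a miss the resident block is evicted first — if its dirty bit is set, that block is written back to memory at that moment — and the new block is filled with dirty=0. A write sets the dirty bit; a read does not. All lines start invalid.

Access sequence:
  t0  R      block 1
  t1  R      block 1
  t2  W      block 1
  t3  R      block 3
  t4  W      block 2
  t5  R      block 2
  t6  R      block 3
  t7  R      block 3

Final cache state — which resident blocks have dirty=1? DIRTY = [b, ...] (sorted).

  0 | R B1 → L1 miss [-]
  1 | R B1 → L1 hit [-]
  2 | W B1 → L1 hit [D]
  3 | R B3 → L1 miss wb→B1 [-]
  4 | W B2 → L0 miss [D]
  5 | R B2 → L0 hit [D]
  6 | R B3 → L1 hit [-]
  7 | R B3 → L1 hit [-]

DIRTY = [2]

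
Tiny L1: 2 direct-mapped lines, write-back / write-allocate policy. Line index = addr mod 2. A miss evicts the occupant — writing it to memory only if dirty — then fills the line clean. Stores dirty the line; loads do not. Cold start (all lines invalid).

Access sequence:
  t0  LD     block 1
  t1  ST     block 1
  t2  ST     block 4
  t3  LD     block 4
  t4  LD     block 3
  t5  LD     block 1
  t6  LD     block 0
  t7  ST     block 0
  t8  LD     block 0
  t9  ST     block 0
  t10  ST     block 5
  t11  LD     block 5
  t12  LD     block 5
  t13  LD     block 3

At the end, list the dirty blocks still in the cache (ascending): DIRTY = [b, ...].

0: R B1 → L1 miss [-]
1: W B1 → L1 hit [D]
2: W B4 → L0 miss [D]
3: R B4 → L0 hit [D]
4: R B3 → L1 miss wb→B1 [-]
5: R B1 → L1 miss [-]
6: R B0 → L0 miss wb→B4 [-]
7: W B0 → L0 hit [D]
8: R B0 → L0 hit [D]
9: W B0 → L0 hit [D]
10: W B5 → L1 miss [D]
11: R B5 → L1 hit [D]
12: R B5 → L1 hit [D]
13: R B3 → L1 miss wb→B5 [-]

DIRTY = [0]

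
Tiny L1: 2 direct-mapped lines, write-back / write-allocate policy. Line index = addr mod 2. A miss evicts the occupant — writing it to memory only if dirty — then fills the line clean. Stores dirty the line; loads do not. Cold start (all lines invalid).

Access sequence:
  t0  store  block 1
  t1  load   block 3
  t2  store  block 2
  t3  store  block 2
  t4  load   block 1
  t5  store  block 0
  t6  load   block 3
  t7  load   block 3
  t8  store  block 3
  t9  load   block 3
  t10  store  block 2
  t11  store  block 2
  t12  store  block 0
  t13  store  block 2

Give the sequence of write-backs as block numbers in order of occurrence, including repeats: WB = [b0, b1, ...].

0: W B1 → L1 miss [D]
1: R B3 → L1 miss wb→B1 [-]
2: W B2 → L0 miss [D]
3: W B2 → L0 hit [D]
4: R B1 → L1 miss [-]
5: W B0 → L0 miss wb→B2 [D]
6: R B3 → L1 miss [-]
7: R B3 → L1 hit [-]
8: W B3 → L1 hit [D]
9: R B3 → L1 hit [D]
10: W B2 → L0 miss wb→B0 [D]
11: W B2 → L0 hit [D]
12: W B0 → L0 miss wb→B2 [D]
13: W B2 → L0 miss wb→B0 [D]

WB = [1, 2, 0, 2, 0]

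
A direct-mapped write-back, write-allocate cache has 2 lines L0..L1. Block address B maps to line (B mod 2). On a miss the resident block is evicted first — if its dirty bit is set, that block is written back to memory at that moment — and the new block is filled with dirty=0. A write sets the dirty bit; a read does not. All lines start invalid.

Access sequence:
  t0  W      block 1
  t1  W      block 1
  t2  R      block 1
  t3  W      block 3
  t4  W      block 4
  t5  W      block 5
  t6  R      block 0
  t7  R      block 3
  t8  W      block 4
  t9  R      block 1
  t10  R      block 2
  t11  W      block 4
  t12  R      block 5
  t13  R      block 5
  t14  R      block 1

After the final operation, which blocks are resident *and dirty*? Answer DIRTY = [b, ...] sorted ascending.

0: W B1 -> L1 miss  d=D]
1: W B1 -> L1 hit  d=D]
2: R B1 -> L1 hit  d=D]
3: W B3 -> L1 miss wb->B1  d=D]
4: W B4 -> L0 miss  d=D]
5: W B5 -> L1 miss wb->B3  d=D]
6: R B0 -> L0 miss wb->B4  d=-]
7: R B3 -> L1 miss wb->B5  d=-]
8: W B4 -> L0 miss  d=D]
9: R B1 -> L1 miss  d=-]
10: R B2 -> L0 miss wb->B4  d=-]
11: W B4 -> L0 miss  d=D]
12: R B5 -> L1 miss  d=-]
13: R B5 -> L1 hit  d=-]
14: R B1 -> L1 miss  d=-]

DIRTY = [4]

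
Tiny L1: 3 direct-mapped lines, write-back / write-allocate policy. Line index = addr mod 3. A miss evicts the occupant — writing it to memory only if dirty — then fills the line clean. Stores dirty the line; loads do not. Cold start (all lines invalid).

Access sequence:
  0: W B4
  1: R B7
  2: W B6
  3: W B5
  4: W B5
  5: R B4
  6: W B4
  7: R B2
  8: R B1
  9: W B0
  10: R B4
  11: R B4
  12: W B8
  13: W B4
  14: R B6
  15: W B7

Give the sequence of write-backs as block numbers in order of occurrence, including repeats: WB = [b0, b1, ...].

WB = [4, 5, 4, 6, 0, 4]

  0 | W B4 → L1 miss [D]
  1 | R B7 → L1 miss wb→B4 [-]
  2 | W B6 → L0 miss [D]
  3 | W B5 → L2 miss [D]
  4 | W B5 → L2 hit [D]
  5 | R B4 → L1 miss [-]
  6 | W B4 → L1 hit [D]
  7 | R B2 → L2 miss wb→B5 [-]
  8 | R B1 → L1 miss wb→B4 [-]
  9 | W B0 → L0 miss wb→B6 [D]
  10 | R B4 → L1 miss [-]
  11 | R B4 → L1 hit [-]
  12 | W B8 → L2 miss [D]
  13 | W B4 → L1 hit [D]
  14 | R B6 → L0 miss wb→B0 [-]
  15 | W B7 → L1 miss wb→B4 [D]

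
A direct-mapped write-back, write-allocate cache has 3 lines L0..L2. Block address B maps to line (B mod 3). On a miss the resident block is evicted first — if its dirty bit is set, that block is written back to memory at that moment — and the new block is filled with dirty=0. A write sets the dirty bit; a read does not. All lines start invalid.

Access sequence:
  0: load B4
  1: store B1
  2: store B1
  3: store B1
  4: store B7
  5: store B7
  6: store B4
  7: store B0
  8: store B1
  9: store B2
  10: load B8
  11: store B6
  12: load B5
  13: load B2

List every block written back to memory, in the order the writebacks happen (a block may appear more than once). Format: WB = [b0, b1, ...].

WB = [1, 7, 4, 2, 0]

0: R B4 → L1 miss [-]
1: W B1 → L1 miss [D]
2: W B1 → L1 hit [D]
3: W B1 → L1 hit [D]
4: W B7 → L1 miss wb→B1 [D]
5: W B7 → L1 hit [D]
6: W B4 → L1 miss wb→B7 [D]
7: W B0 → L0 miss [D]
8: W B1 → L1 miss wb→B4 [D]
9: W B2 → L2 miss [D]
10: R B8 → L2 miss wb→B2 [-]
11: W B6 → L0 miss wb→B0 [D]
12: R B5 → L2 miss [-]
13: R B2 → L2 miss [-]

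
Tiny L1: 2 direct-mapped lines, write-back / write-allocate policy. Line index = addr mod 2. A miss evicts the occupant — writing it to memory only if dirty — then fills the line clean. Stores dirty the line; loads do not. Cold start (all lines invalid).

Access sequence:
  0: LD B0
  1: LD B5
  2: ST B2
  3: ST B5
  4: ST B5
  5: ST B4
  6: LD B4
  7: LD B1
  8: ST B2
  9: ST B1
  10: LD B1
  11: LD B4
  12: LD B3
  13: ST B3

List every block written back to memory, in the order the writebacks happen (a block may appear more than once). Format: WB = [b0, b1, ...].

0: R B0 → L0 miss [-]
1: R B5 → L1 miss [-]
2: W B2 → L0 miss [D]
3: W B5 → L1 hit [D]
4: W B5 → L1 hit [D]
5: W B4 → L0 miss wb→B2 [D]
6: R B4 → L0 hit [D]
7: R B1 → L1 miss wb→B5 [-]
8: W B2 → L0 miss wb→B4 [D]
9: W B1 → L1 hit [D]
10: R B1 → L1 hit [D]
11: R B4 → L0 miss wb→B2 [-]
12: R B3 → L1 miss wb→B1 [-]
13: W B3 → L1 hit [D]

WB = [2, 5, 4, 2, 1]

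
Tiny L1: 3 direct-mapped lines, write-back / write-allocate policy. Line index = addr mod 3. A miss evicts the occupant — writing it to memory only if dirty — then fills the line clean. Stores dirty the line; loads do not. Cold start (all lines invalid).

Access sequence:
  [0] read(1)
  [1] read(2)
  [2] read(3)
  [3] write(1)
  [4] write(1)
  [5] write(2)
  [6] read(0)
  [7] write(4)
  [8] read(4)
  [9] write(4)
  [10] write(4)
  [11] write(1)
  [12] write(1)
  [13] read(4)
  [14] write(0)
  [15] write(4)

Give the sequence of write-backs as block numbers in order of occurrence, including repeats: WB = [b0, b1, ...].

WB = [1, 4, 1]

  0 | R B1 → L1 miss [-]
  1 | R B2 → L2 miss [-]
  2 | R B3 → L0 miss [-]
  3 | W B1 → L1 hit [D]
  4 | W B1 → L1 hit [D]
  5 | W B2 → L2 hit [D]
  6 | R B0 → L0 miss [-]
  7 | W B4 → L1 miss wb→B1 [D]
  8 | R B4 → L1 hit [D]
  9 | W B4 → L1 hit [D]
  10 | W B4 → L1 hit [D]
  11 | W B1 → L1 miss wb→B4 [D]
  12 | W B1 → L1 hit [D]
  13 | R B4 → L1 miss wb→B1 [-]
  14 | W B0 → L0 hit [D]
  15 | W B4 → L1 hit [D]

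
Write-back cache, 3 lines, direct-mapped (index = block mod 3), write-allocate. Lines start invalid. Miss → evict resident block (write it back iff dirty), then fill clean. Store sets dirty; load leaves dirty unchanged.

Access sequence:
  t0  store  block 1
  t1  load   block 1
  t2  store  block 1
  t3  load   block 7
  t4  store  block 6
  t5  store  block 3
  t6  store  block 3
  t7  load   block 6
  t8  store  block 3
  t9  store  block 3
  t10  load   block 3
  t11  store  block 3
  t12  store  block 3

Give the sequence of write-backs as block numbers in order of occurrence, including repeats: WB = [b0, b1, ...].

WB = [1, 6, 3]

  0 | W B1 → L1 miss [D]
  1 | R B1 → L1 hit [D]
  2 | W B1 → L1 hit [D]
  3 | R B7 → L1 miss wb→B1 [-]
  4 | W B6 → L0 miss [D]
  5 | W B3 → L0 miss wb→B6 [D]
  6 | W B3 → L0 hit [D]
  7 | R B6 → L0 miss wb→B3 [-]
  8 | W B3 → L0 miss [D]
  9 | W B3 → L0 hit [D]
  10 | R B3 → L0 hit [D]
  11 | W B3 → L0 hit [D]
  12 | W B3 → L0 hit [D]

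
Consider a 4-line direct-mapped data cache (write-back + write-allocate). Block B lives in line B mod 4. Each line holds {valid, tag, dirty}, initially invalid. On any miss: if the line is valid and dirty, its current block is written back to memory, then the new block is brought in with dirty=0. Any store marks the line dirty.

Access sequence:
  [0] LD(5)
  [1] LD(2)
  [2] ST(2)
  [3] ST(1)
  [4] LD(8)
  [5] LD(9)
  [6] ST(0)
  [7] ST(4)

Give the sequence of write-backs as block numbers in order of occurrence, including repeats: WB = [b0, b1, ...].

WB = [1, 0]

0: R B5 -> L1 miss  d=-]
1: R B2 -> L2 miss  d=-]
2: W B2 -> L2 hit  d=D]
3: W B1 -> L1 miss  d=D]
4: R B8 -> L0 miss  d=-]
5: R B9 -> L1 miss wb->B1  d=-]
6: W B0 -> L0 miss  d=D]
7: W B4 -> L0 miss wb->B0  d=D]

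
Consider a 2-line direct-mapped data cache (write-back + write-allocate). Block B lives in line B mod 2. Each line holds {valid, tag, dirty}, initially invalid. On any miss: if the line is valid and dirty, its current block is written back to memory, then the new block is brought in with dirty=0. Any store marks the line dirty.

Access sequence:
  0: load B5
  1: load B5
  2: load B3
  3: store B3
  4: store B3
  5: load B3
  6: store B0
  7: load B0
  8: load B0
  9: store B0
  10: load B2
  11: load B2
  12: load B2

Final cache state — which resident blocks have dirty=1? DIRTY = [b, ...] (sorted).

DIRTY = [3]

0: R B5 -> L1 miss  d=-]
1: R B5 -> L1 hit  d=-]
2: R B3 -> L1 miss  d=-]
3: W B3 -> L1 hit  d=D]
4: W B3 -> L1 hit  d=D]
5: R B3 -> L1 hit  d=D]
6: W B0 -> L0 miss  d=D]
7: R B0 -> L0 hit  d=D]
8: R B0 -> L0 hit  d=D]
9: W B0 -> L0 hit  d=D]
10: R B2 -> L0 miss wb->B0  d=-]
11: R B2 -> L0 hit  d=-]
12: R B2 -> L0 hit  d=-]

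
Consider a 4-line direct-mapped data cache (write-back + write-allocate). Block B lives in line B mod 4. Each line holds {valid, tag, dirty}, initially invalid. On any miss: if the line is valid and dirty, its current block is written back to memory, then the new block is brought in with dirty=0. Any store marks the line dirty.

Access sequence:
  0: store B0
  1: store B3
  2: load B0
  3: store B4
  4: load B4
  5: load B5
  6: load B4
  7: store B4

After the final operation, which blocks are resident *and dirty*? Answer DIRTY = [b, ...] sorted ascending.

DIRTY = [3, 4]

0: W B0 → L0 miss [D]
1: W B3 → L3 miss [D]
2: R B0 → L0 hit [D]
3: W B4 → L0 miss wb→B0 [D]
4: R B4 → L0 hit [D]
5: R B5 → L1 miss [-]
6: R B4 → L0 hit [D]
7: W B4 → L0 hit [D]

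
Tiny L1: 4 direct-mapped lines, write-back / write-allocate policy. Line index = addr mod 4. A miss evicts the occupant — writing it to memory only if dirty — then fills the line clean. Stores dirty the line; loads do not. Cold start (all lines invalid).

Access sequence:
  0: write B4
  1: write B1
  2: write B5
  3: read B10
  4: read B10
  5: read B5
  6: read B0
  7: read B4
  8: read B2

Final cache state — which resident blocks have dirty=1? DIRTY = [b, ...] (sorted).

DIRTY = [5]

0: W B4 -> L0 miss  d=D]
1: W B1 -> L1 miss  d=D]
2: W B5 -> L1 miss wb->B1  d=D]
3: R B10 -> L2 miss  d=-]
4: R B10 -> L2 hit  d=-]
5: R B5 -> L1 hit  d=D]
6: R B0 -> L0 miss wb->B4  d=-]
7: R B4 -> L0 miss  d=-]
8: R B2 -> L2 miss  d=-]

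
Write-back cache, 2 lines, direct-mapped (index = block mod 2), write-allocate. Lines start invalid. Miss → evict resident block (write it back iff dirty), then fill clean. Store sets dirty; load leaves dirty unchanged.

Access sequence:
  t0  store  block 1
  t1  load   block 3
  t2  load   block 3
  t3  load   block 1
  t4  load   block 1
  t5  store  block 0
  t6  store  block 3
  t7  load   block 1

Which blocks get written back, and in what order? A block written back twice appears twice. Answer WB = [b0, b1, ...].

0: W B1 → L1 miss [D]
1: R B3 → L1 miss wb→B1 [-]
2: R B3 → L1 hit [-]
3: R B1 → L1 miss [-]
4: R B1 → L1 hit [-]
5: W B0 → L0 miss [D]
6: W B3 → L1 miss [D]
7: R B1 → L1 miss wb→B3 [-]

WB = [1, 3]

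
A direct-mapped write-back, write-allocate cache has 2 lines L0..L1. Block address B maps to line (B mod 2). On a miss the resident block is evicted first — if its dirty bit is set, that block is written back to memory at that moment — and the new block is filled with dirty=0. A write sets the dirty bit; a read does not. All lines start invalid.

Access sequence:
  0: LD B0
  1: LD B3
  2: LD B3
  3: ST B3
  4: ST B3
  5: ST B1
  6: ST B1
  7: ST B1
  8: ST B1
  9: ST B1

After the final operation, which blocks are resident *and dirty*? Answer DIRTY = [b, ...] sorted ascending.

0: R B0 → L0 miss [-]
1: R B3 → L1 miss [-]
2: R B3 → L1 hit [-]
3: W B3 → L1 hit [D]
4: W B3 → L1 hit [D]
5: W B1 → L1 miss wb→B3 [D]
6: W B1 → L1 hit [D]
7: W B1 → L1 hit [D]
8: W B1 → L1 hit [D]
9: W B1 → L1 hit [D]

DIRTY = [1]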